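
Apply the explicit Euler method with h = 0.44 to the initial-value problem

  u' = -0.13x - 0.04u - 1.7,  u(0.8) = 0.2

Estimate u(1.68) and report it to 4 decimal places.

Euler: u_{n+1} = u_n + h·f(x_n, u_n).
x=0.800000, u=0.200000: f=-1.812000 → u ← 0.200000 + 0.44·(-1.812000) = -0.597280
x=1.240000, u=-0.597280: f=-1.837309 → u ← -0.597280 + 0.44·(-1.837309) = -1.405696
u(1.68) ≈ -1.4057

-1.4057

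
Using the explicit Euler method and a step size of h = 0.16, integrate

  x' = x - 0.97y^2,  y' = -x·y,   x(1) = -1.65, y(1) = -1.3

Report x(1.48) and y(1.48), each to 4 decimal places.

Euler on (x,y): x_{n+1} = x_n + h·x', y_{n+1} = y_n + h·y'.
1.000000: (-1.650000, -1.300000); f=(-3.289300, -2.145000) → (-2.176288, -1.643200)
1.160000: (-2.176288, -1.643200); f=(-4.795391, -3.576076) → (-2.943551, -2.215372)
1.320000: (-2.943551, -2.215372); f=(-7.704188, -6.521060) → (-4.176221, -3.258742)
(x(1.48), y(1.48)) ≈ (-4.1762, -3.2587)

-4.1762, -3.2587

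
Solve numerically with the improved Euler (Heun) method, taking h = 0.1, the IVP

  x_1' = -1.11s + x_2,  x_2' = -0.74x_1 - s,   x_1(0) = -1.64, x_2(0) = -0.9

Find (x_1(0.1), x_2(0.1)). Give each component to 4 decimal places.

Heun on (x_1,x_2): k1 = f(s_n, state_n); k2 = f(s_n + h, state_n + h·k1); state_{n+1} = state_n + (h/2)·(k1 + k2).
0.000000: (-1.640000, -0.900000)
  k1 = (-0.900000, 1.213600)
  predictor → (-1.730000, -0.778640)
  k2 = (-0.889640, 1.180200)
  → (-1.729482, -0.780310)
(x_1(0.1), x_2(0.1)) ≈ (-1.7295, -0.7803)

-1.7295, -0.7803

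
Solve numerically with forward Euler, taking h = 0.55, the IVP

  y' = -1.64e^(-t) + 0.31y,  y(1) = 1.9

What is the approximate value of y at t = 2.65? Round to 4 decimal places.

Euler: y_{n+1} = y_n + h·f(t_n, y_n).
t=1.000000, y=1.900000: f=-0.014322 → y ← 1.900000 + 0.55·(-0.014322) = 1.892123
t=1.550000, y=1.892123: f=0.238471 → y ← 1.892123 + 0.55·0.238471 = 2.023282
t=2.100000, y=2.023282: f=0.426389 → y ← 2.023282 + 0.55·0.426389 = 2.257796
y(2.65) ≈ 2.2578

2.2578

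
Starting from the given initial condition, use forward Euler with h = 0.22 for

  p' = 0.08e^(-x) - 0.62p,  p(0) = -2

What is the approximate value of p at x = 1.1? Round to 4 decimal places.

-0.9182

Euler: p_{n+1} = p_n + h·f(x_n, p_n).
x=0.000000, p=-2.000000: f=1.320000 → p ← -2.000000 + 0.22·1.320000 = -1.709600
x=0.220000, p=-1.709600: f=1.124154 → p ← -1.709600 + 0.22·1.124154 = -1.462286
x=0.440000, p=-1.462286: f=0.958140 → p ← -1.462286 + 0.22·0.958140 = -1.251495
x=0.660000, p=-1.251495: f=0.817275 → p ← -1.251495 + 0.22·0.817275 = -1.071695
x=0.880000, p=-1.071695: f=0.697633 → p ← -1.071695 + 0.22·0.697633 = -0.918215
p(1.1) ≈ -0.9182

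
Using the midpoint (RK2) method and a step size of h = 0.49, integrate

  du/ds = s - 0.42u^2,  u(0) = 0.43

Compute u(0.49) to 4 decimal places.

0.5153

Midpoint: k1 = f(s_n, u_n); k2 = f(s_n + h/2, u_n + (h/2)·k1); u_{n+1} = u_n + h·k2.
s=0.000000, u=0.430000:
  k1 = f(0.000000, 0.430000) = -0.077658
  k2 = f(0.245000, 0.410974) = 0.174062
  u ← 0.430000 + 0.49·0.174062 = 0.515290
u(0.49) ≈ 0.5153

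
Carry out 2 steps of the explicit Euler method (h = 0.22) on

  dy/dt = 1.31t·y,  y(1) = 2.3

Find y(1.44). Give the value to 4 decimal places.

4.0046

Euler: y_{n+1} = y_n + h·f(t_n, y_n).
t=1.000000, y=2.300000: f=3.013000 → y ← 2.300000 + 0.22·3.013000 = 2.962860
t=1.220000, y=2.962860: f=4.735243 → y ← 2.962860 + 0.22·4.735243 = 4.004613
y(1.44) ≈ 4.0046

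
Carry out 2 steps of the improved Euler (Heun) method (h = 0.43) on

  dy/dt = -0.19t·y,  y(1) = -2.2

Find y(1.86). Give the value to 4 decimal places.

Heun: k1 = f(t_n, y_n); k2 = f(t_n + h, y_n + h·k1); y_{n+1} = y_n + (h/2)·(k1 + k2).
t=1.000000, y=-2.200000:
  k1 = f(1.000000, -2.200000) = 0.418000
  k2 = f(1.430000, -2.020260) = 0.548905
  y ← -2.200000 + (0.43/2)·(0.418000 + 0.548905) = -1.992116
t=1.430000, y=-1.992116:
  k1 = f(1.430000, -1.992116) = 0.541258
  k2 = f(1.860000, -1.759375) = 0.621763
  y ← -1.992116 + (0.43/2)·(0.541258 + 0.621763) = -1.742066
y(1.86) ≈ -1.7421

-1.7421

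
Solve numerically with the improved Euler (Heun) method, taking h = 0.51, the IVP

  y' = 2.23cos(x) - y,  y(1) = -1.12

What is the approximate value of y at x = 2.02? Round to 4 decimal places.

-0.5458

Heun: k1 = f(x_n, y_n); k2 = f(x_n + h, y_n + h·k1); y_{n+1} = y_n + (h/2)·(k1 + k2).
x=1.000000, y=-1.120000:
  k1 = f(1.000000, -1.120000) = 2.324874
  k2 = f(1.510000, 0.065686) = 0.069806
  y ← -1.120000 + (0.51/2)·(2.324874 + 0.069806) = -0.509356
x=1.510000, y=-0.509356:
  k1 = f(1.510000, -0.509356) = 0.644849
  k2 = f(2.020000, -0.180484) = -0.787890
  y ← -0.509356 + (0.51/2)·(0.644849 + (-0.787890)) = -0.545832
y(2.02) ≈ -0.5458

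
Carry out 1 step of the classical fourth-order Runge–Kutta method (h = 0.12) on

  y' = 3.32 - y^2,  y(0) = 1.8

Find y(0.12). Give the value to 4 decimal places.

RK4: k1 = f(t_n, y_n); k2 = f(t_n + h/2, y_n + (h/2)·k1); k3 = f(t_n + h/2, y_n + (h/2)·k2); k4 = f(t_n + h, y_n + h·k3); y_{n+1} = y_n + (h/6)·(k1 + 2k2 + 2k3 + k4).
t=0.000000, y=1.800000:
  k1 = f(0.000000, 1.800000) = 0.080000
  k2 = f(0.060000, 1.804800) = 0.062697
  k3 = f(0.060000, 1.803762) = 0.066443
  k4 = f(0.120000, 1.807973) = 0.051233
  y ← 1.800000 + (0.12/6)·(k1 + 2k2 + 2k3 + k4) = 1.807790
y(0.12) ≈ 1.8078

1.8078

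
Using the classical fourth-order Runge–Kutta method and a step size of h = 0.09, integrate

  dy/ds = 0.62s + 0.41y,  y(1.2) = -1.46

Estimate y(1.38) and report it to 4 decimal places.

-1.4225

RK4: k1 = f(s_n, y_n); k2 = f(s_n + h/2, y_n + (h/2)·k1); k3 = f(s_n + h/2, y_n + (h/2)·k2); k4 = f(s_n + h, y_n + h·k3); y_{n+1} = y_n + (h/6)·(k1 + 2k2 + 2k3 + k4).
s=1.200000, y=-1.460000:
  k1 = f(1.200000, -1.460000) = 0.145400
  k2 = f(1.245000, -1.453457) = 0.175983
  k3 = f(1.245000, -1.452081) = 0.176547
  k4 = f(1.290000, -1.444111) = 0.207715
  y ← -1.460000 + (0.09/6)·(k1 + 2k2 + 2k3 + k4) = -1.444127
s=1.290000, y=-1.444127:
  k1 = f(1.290000, -1.444127) = 0.207708
  k2 = f(1.335000, -1.434781) = 0.239440
  k3 = f(1.335000, -1.433353) = 0.240025
  k4 = f(1.380000, -1.422525) = 0.272365
  y ← -1.444127 + (0.09/6)·(k1 + 2k2 + 2k3 + k4) = -1.422542
y(1.38) ≈ -1.4225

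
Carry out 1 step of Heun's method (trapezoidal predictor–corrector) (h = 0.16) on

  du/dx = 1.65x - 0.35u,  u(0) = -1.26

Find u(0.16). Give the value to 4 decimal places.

-1.1703

Heun: k1 = f(x_n, u_n); k2 = f(x_n + h, u_n + h·k1); u_{n+1} = u_n + (h/2)·(k1 + k2).
x=0.000000, u=-1.260000:
  k1 = f(0.000000, -1.260000) = 0.441000
  k2 = f(0.160000, -1.189440) = 0.680304
  u ← -1.260000 + (0.16/2)·(0.441000 + 0.680304) = -1.170296
u(0.16) ≈ -1.1703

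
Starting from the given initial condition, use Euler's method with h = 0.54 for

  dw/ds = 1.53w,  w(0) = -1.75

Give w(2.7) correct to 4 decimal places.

Euler: w_{n+1} = w_n + h·f(s_n, w_n).
s=0.000000, w=-1.750000: f=-2.677500 → w ← -1.750000 + 0.54·(-2.677500) = -3.195850
s=0.540000, w=-3.195850: f=-4.889651 → w ← -3.195850 + 0.54·(-4.889651) = -5.836261
s=1.080000, w=-5.836261: f=-8.929480 → w ← -5.836261 + 0.54·(-8.929480) = -10.658180
s=1.620000, w=-10.658180: f=-16.307016 → w ← -10.658180 + 0.54·(-16.307016) = -19.463969
s=2.160000, w=-19.463969: f=-29.779872 → w ← -19.463969 + 0.54·(-29.779872) = -35.545100
w(2.7) ≈ -35.5451

-35.5451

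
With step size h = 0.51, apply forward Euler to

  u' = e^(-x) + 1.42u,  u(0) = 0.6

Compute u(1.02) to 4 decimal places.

Euler: u_{n+1} = u_n + h·f(x_n, u_n).
x=0.000000, u=0.600000: f=1.852000 → u ← 0.600000 + 0.51·1.852000 = 1.544520
x=0.510000, u=1.544520: f=2.793714 → u ← 1.544520 + 0.51·2.793714 = 2.969314
u(1.02) ≈ 2.9693

2.9693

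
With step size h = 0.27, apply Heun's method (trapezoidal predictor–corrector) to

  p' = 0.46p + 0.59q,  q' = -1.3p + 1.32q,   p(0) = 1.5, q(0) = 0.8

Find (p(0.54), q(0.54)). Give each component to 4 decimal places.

Heun on (p,q): k1 = f(x_n, state_n); k2 = f(x_n + h, state_n + h·k1); state_{n+1} = state_n + (h/2)·(k1 + k2).
0.000000: (1.500000, 0.800000)
  k1 = (1.162000, -0.894000)
  predictor → (1.813740, 0.558620)
  k2 = (1.163906, -1.620484)
  → (1.813997, 0.460545)
0.270000: (1.813997, 0.460545)
  k1 = (1.106160, -1.750278)
  predictor → (2.112661, -0.012030)
  k2 = (0.964726, -2.762339)
  → (2.093567, -0.148658)
(p(0.54), q(0.54)) ≈ (2.0936, -0.1487)

2.0936, -0.1487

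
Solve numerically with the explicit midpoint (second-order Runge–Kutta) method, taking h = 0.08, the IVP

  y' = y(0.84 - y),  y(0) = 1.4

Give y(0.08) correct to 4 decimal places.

1.3421

Midpoint: k1 = f(s_n, y_n); k2 = f(s_n + h/2, y_n + (h/2)·k1); y_{n+1} = y_n + h·k2.
s=0.000000, y=1.400000:
  k1 = f(0.000000, 1.400000) = -0.784000
  k2 = f(0.040000, 1.368640) = -0.723518
  y ← 1.400000 + 0.08·(-0.723518) = 1.342119
y(0.08) ≈ 1.3421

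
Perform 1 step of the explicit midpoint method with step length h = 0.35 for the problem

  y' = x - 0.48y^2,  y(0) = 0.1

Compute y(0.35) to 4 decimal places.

0.1596

Midpoint: k1 = f(x_n, y_n); k2 = f(x_n + h/2, y_n + (h/2)·k1); y_{n+1} = y_n + h·k2.
x=0.000000, y=0.100000:
  k1 = f(0.000000, 0.100000) = -0.004800
  k2 = f(0.175000, 0.099160) = 0.170280
  y ← 0.100000 + 0.35·0.170280 = 0.159598
y(0.35) ≈ 0.1596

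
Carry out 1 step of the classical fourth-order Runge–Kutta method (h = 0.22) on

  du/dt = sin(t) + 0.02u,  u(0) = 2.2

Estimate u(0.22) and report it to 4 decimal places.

RK4: k1 = f(t_n, u_n); k2 = f(t_n + h/2, u_n + (h/2)·k1); k3 = f(t_n + h/2, u_n + (h/2)·k2); k4 = f(t_n + h, u_n + h·k3); u_{n+1} = u_n + (h/6)·(k1 + 2k2 + 2k3 + k4).
t=0.000000, u=2.200000:
  k1 = f(0.000000, 2.200000) = 0.044000
  k2 = f(0.110000, 2.204840) = 0.153875
  k3 = f(0.110000, 2.216926) = 0.154117
  k4 = f(0.220000, 2.233906) = 0.262908
  u ← 2.200000 + (0.22/6)·(k1 + 2k2 + 2k3 + k4) = 2.233839
u(0.22) ≈ 2.2338

2.2338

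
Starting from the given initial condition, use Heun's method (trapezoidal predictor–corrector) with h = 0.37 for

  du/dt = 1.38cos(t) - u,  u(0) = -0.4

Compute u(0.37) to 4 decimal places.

Heun: k1 = f(t_n, u_n); k2 = f(t_n + h, u_n + h·k1); u_{n+1} = u_n + (h/2)·(k1 + k2).
t=0.000000, u=-0.400000:
  k1 = f(0.000000, -0.400000) = 1.780000
  k2 = f(0.370000, 0.258600) = 1.028012
  u ← -0.400000 + (0.37/2)·(1.780000 + 1.028012) = 0.119482
u(0.37) ≈ 0.1195

0.1195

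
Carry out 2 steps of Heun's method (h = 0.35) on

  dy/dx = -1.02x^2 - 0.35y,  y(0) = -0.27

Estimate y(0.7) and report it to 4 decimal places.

Heun: k1 = f(x_n, y_n); k2 = f(x_n + h, y_n + h·k1); y_{n+1} = y_n + (h/2)·(k1 + k2).
x=0.000000, y=-0.270000:
  k1 = f(0.000000, -0.270000) = 0.094500
  k2 = f(0.350000, -0.236925) = -0.042026
  y ← -0.270000 + (0.35/2)·(0.094500 + (-0.042026)) = -0.260817
x=0.350000, y=-0.260817:
  k1 = f(0.350000, -0.260817) = -0.033664
  k2 = f(0.700000, -0.272599) = -0.404390
  y ← -0.260817 + (0.35/2)·(-0.033664 + (-0.404390)) = -0.337477
y(0.7) ≈ -0.3375

-0.3375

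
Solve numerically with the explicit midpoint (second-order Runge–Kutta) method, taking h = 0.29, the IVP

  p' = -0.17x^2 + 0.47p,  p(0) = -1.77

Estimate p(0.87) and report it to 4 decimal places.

-2.7005

Midpoint: k1 = f(x_n, p_n); k2 = f(x_n + h/2, p_n + (h/2)·k1); p_{n+1} = p_n + h·k2.
x=0.000000, p=-1.770000:
  k1 = f(0.000000, -1.770000) = -0.831900
  k2 = f(0.145000, -1.890626) = -0.892168
  p ← -1.770000 + 0.29·(-0.892168) = -2.028729
x=0.290000, p=-2.028729:
  k1 = f(0.290000, -2.028729) = -0.967800
  k2 = f(0.435000, -2.169060) = -1.051626
  p ← -2.028729 + 0.29·(-1.051626) = -2.333700
x=0.580000, p=-2.333700:
  k1 = f(0.580000, -2.333700) = -1.154027
  k2 = f(0.725000, -2.501034) = -1.264842
  p ← -2.333700 + 0.29·(-1.264842) = -2.700505
p(0.87) ≈ -2.7005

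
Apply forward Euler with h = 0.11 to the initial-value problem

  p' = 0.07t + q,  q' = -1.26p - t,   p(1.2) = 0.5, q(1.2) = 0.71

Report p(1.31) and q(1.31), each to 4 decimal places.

Euler on (p,q): p_{n+1} = p_n + h·p', q_{n+1} = q_n + h·q'.
1.200000: (0.500000, 0.710000); f=(0.794000, -1.830000) → (0.587340, 0.508700)
(p(1.31), q(1.31)) ≈ (0.5873, 0.5087)

0.5873, 0.5087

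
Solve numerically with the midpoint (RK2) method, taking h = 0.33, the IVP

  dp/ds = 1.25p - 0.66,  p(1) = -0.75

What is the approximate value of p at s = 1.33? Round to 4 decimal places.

Midpoint: k1 = f(s_n, p_n); k2 = f(s_n + h/2, p_n + (h/2)·k1); p_{n+1} = p_n + h·k2.
s=1.000000, p=-0.750000:
  k1 = f(1.000000, -0.750000) = -1.597500
  k2 = f(1.165000, -1.013588) = -1.926984
  p ← -0.750000 + 0.33·(-1.926984) = -1.385905
p(1.33) ≈ -1.3859

-1.3859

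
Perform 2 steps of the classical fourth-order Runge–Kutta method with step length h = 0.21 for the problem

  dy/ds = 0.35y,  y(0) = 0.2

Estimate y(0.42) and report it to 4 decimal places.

0.2317

RK4: k1 = f(s_n, y_n); k2 = f(s_n + h/2, y_n + (h/2)·k1); k3 = f(s_n + h/2, y_n + (h/2)·k2); k4 = f(s_n + h, y_n + h·k3); y_{n+1} = y_n + (h/6)·(k1 + 2k2 + 2k3 + k4).
s=0.000000, y=0.200000:
  k1 = f(0.000000, 0.200000) = 0.070000
  k2 = f(0.105000, 0.207350) = 0.072572
  k3 = f(0.105000, 0.207620) = 0.072667
  k4 = f(0.210000, 0.215260) = 0.075341
  y ← 0.200000 + (0.21/6)·(k1 + 2k2 + 2k3 + k4) = 0.215254
s=0.210000, y=0.215254:
  k1 = f(0.210000, 0.215254) = 0.075339
  k2 = f(0.315000, 0.223164) = 0.078107
  k3 = f(0.315000, 0.223455) = 0.078209
  k4 = f(0.420000, 0.231678) = 0.081087
  y ← 0.215254 + (0.21/6)·(k1 + 2k2 + 2k3 + k4) = 0.231671
y(0.42) ≈ 0.2317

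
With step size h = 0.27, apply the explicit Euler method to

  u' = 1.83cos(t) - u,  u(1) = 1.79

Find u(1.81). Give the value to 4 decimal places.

Euler: u_{n+1} = u_n + h·f(t_n, u_n).
t=1.000000, u=1.790000: f=-0.801247 → u ← 1.790000 + 0.27·(-0.801247) = 1.573663
t=1.270000, u=1.573663: f=-1.031469 → u ← 1.573663 + 0.27·(-1.031469) = 1.295167
t=1.540000, u=1.295167: f=-1.238818 → u ← 1.295167 + 0.27·(-1.238818) = 0.960686
u(1.81) ≈ 0.9607

0.9607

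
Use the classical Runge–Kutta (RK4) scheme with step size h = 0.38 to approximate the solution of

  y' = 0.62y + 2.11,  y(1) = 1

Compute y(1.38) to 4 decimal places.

RK4: k1 = f(x_n, y_n); k2 = f(x_n + h/2, y_n + (h/2)·k1); k3 = f(x_n + h/2, y_n + (h/2)·k2); k4 = f(x_n + h, y_n + h·k3); y_{n+1} = y_n + (h/6)·(k1 + 2k2 + 2k3 + k4).
x=1.000000, y=1.000000:
  k1 = f(1.000000, 1.000000) = 2.730000
  k2 = f(1.190000, 1.518700) = 3.051594
  k3 = f(1.190000, 1.579803) = 3.089478
  k4 = f(1.380000, 2.174002) = 3.457881
  y ← 1.000000 + (0.38/6)·(k1 + 2k2 + 2k3 + k4) = 2.169768
y(1.38) ≈ 2.1698

2.1698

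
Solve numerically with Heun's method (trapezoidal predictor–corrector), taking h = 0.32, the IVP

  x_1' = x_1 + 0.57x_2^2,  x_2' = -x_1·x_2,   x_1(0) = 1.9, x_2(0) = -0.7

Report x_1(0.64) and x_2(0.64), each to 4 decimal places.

Heun on (x_1,x_2): k1 = f(s_n, state_n); k2 = f(s_n + h, state_n + h·k1); state_{n+1} = state_n + (h/2)·(k1 + k2).
0.000000: (1.900000, -0.700000)
  k1 = (2.179300, 1.330000)
  predictor → (2.597376, -0.274400)
  k2 = (2.640294, 0.712720)
  → (2.671135, -0.373165)
0.320000: (2.671135, -0.373165)
  k1 = (2.750509, 0.996774)
  predictor → (3.551298, -0.054197)
  k2 = (3.552972, 0.192471)
  → (3.679692, -0.182886)
(x_1(0.64), x_2(0.64)) ≈ (3.6797, -0.1829)

3.6797, -0.1829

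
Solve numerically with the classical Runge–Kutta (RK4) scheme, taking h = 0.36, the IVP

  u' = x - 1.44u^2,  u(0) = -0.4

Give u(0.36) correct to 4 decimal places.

-0.4286

RK4: k1 = f(x_n, u_n); k2 = f(x_n + h/2, u_n + (h/2)·k1); k3 = f(x_n + h/2, u_n + (h/2)·k2); k4 = f(x_n + h, u_n + h·k3); u_{n+1} = u_n + (h/6)·(k1 + 2k2 + 2k3 + k4).
x=0.000000, u=-0.400000:
  k1 = f(0.000000, -0.400000) = -0.230400
  k2 = f(0.180000, -0.441472) = -0.100652
  k3 = f(0.180000, -0.418117) = -0.071744
  k4 = f(0.360000, -0.425828) = 0.098886
  u ← -0.400000 + (0.36/6)·(k1 + 2k2 + 2k3 + k4) = -0.428578
u(0.36) ≈ -0.4286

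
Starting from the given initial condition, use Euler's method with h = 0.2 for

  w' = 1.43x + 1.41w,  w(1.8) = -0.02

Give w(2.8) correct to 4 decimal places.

Euler: w_{n+1} = w_n + h·f(x_n, w_n).
x=1.800000, w=-0.020000: f=2.545800 → w ← -0.020000 + 0.2·2.545800 = 0.489160
x=2.000000, w=0.489160: f=3.549716 → w ← 0.489160 + 0.2·3.549716 = 1.199103
x=2.200000, w=1.199103: f=4.836735 → w ← 1.199103 + 0.2·4.836735 = 2.166450
x=2.400000, w=2.166450: f=6.486695 → w ← 2.166450 + 0.2·6.486695 = 3.463789
x=2.600000, w=3.463789: f=8.601943 → w ← 3.463789 + 0.2·8.601943 = 5.184178
w(2.8) ≈ 5.1842

5.1842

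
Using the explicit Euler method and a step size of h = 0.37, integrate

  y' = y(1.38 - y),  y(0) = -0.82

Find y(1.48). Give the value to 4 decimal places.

Euler: y_{n+1} = y_n + h·f(t_n, y_n).
t=0.000000, y=-0.820000: f=-1.804000 → y ← -0.820000 + 0.37·(-1.804000) = -1.487480
t=0.370000, y=-1.487480: f=-4.265319 → y ← -1.487480 + 0.37·(-4.265319) = -3.065648
t=0.740000, y=-3.065648: f=-13.628793 → y ← -3.065648 + 0.37·(-13.628793) = -8.108301
t=1.110000, y=-8.108301: f=-76.934006 → y ← -8.108301 + 0.37·(-76.934006) = -36.573884
y(1.48) ≈ -36.5739

-36.5739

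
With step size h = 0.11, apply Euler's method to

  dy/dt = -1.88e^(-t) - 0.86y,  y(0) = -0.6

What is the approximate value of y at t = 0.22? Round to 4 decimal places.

-0.8643

Euler: y_{n+1} = y_n + h·f(t_n, y_n).
t=0.000000, y=-0.600000: f=-1.364000 → y ← -0.600000 + 0.11·(-1.364000) = -0.750040
t=0.110000, y=-0.750040: f=-1.039134 → y ← -0.750040 + 0.11·(-1.039134) = -0.864345
y(0.22) ≈ -0.8643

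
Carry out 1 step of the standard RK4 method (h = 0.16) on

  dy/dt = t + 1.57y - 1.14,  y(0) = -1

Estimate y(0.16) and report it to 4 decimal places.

-1.4790

RK4: k1 = f(t_n, y_n); k2 = f(t_n + h/2, y_n + (h/2)·k1); k3 = f(t_n + h/2, y_n + (h/2)·k2); k4 = f(t_n + h, y_n + h·k3); y_{n+1} = y_n + (h/6)·(k1 + 2k2 + 2k3 + k4).
t=0.000000, y=-1.000000:
  k1 = f(0.000000, -1.000000) = -2.710000
  k2 = f(0.080000, -1.216800) = -2.970376
  k3 = f(0.080000, -1.237630) = -3.003079
  k4 = f(0.160000, -1.480493) = -3.304374
  y ← -1.000000 + (0.16/6)·(k1 + 2k2 + 2k3 + k4) = -1.478968
y(0.16) ≈ -1.4790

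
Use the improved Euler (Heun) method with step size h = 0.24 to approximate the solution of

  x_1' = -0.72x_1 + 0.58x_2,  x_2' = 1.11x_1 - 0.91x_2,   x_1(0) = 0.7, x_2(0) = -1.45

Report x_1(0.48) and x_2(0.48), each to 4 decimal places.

0.2618, -0.7666

Heun on (x_1,x_2): k1 = f(t_n, state_n); k2 = f(t_n + h, state_n + h·k1); state_{n+1} = state_n + (h/2)·(k1 + k2).
0.000000: (0.700000, -1.450000)
  k1 = (-1.345000, 2.096500)
  predictor → (0.377200, -0.946840)
  k2 = (-0.820751, 1.280316)
  → (0.440110, -1.044782)
0.240000: (0.440110, -1.044782)
  k1 = (-0.922853, 1.439274)
  predictor → (0.218625, -0.699356)
  k2 = (-0.563037, 0.879088)
  → (0.261803, -0.766579)
(x_1(0.48), x_2(0.48)) ≈ (0.2618, -0.7666)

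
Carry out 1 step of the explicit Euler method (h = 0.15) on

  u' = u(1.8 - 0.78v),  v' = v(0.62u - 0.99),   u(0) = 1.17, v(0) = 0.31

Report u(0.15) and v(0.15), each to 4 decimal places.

Euler on (u,v): u_{n+1} = u_n + h·u', v_{n+1} = v_n + h·v'.
0.000000: (1.170000, 0.310000); f=(1.823094, -0.082026) → (1.443464, 0.297696)
(u(0.15), v(0.15)) ≈ (1.4435, 0.2977)

1.4435, 0.2977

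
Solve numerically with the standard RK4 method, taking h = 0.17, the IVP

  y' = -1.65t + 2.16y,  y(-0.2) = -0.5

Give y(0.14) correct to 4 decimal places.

RK4: k1 = f(t_n, y_n); k2 = f(t_n + h/2, y_n + (h/2)·k1); k3 = f(t_n + h/2, y_n + (h/2)·k2); k4 = f(t_n + h, y_n + h·k3); y_{n+1} = y_n + (h/6)·(k1 + 2k2 + 2k3 + k4).
t=-0.200000, y=-0.500000:
  k1 = f(-0.200000, -0.500000) = -0.750000
  k2 = f(-0.115000, -0.563750) = -1.027950
  k3 = f(-0.115000, -0.587376) = -1.078982
  k4 = f(-0.030000, -0.683427) = -1.426702
  y ← -0.500000 + (0.17/6)·(k1 + 2k2 + 2k3 + k4) = -0.681066
t=-0.030000, y=-0.681066:
  k1 = f(-0.030000, -0.681066) = -1.421603
  k2 = f(0.055000, -0.801902) = -1.822859
  k3 = f(0.055000, -0.836009) = -1.896529
  k4 = f(0.140000, -1.003476) = -2.398508
  y ← -0.681066 + (0.17/6)·(k1 + 2k2 + 2k3 + k4) = -1.000068
y(0.14) ≈ -1.0001

-1.0001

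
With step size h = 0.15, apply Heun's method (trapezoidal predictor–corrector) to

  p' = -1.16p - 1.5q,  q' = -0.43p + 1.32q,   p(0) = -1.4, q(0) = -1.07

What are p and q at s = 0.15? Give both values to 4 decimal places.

Heun on (p,q): k1 = f(s_n, state_n); k2 = f(s_n + h, state_n + h·k1); state_{n+1} = state_n + (h/2)·(k1 + k2).
0.000000: (-1.400000, -1.070000)
  k1 = (3.229000, -0.810400)
  predictor → (-0.915650, -1.191560)
  k2 = (2.849494, -1.179130)
  → (-0.944113, -1.219215)
(p(0.15), q(0.15)) ≈ (-0.9441, -1.2192)

-0.9441, -1.2192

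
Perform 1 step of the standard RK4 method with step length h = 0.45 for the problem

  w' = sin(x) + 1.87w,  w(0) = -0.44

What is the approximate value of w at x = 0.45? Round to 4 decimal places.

-0.8853

RK4: k1 = f(x_n, w_n); k2 = f(x_n + h/2, w_n + (h/2)·k1); k3 = f(x_n + h/2, w_n + (h/2)·k2); k4 = f(x_n + h, w_n + h·k3); w_{n+1} = w_n + (h/6)·(k1 + 2k2 + 2k3 + k4).
x=0.000000, w=-0.440000:
  k1 = f(0.000000, -0.440000) = -0.822800
  k2 = f(0.225000, -0.625130) = -0.945887
  k3 = f(0.225000, -0.652825) = -0.997675
  k4 = f(0.450000, -0.888954) = -1.227378
  w ← -0.440000 + (0.45/6)·(k1 + 2k2 + 2k3 + k4) = -0.885298
w(0.45) ≈ -0.8853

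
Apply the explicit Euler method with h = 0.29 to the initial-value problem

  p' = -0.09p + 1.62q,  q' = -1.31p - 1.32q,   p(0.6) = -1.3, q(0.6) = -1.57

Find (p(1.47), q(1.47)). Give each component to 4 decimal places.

-1.8980, 1.1149

Euler on (p,q): p_{n+1} = p_n + h·p', q_{n+1} = q_n + h·q'.
0.600000: (-1.300000, -1.570000); f=(-2.426400, 3.775400) → (-2.003656, -0.475134)
0.890000: (-2.003656, -0.475134); f=(-0.589388, 3.251966) → (-2.174579, 0.467936)
1.180000: (-2.174579, 0.467936); f=(0.953769, 2.231022) → (-1.897986, 1.114933)
(p(1.47), q(1.47)) ≈ (-1.8980, 1.1149)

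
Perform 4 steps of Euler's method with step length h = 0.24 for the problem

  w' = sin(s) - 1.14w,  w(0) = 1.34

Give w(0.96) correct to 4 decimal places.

Euler: w_{n+1} = w_n + h·f(s_n, w_n).
s=0.000000, w=1.340000: f=-1.527600 → w ← 1.340000 + 0.24·(-1.527600) = 0.973376
s=0.240000, w=0.973376: f=-0.871946 → w ← 0.973376 + 0.24·(-0.871946) = 0.764109
s=0.480000, w=0.764109: f=-0.409305 → w ← 0.764109 + 0.24·(-0.409305) = 0.665876
s=0.720000, w=0.665876: f=-0.099714 → w ← 0.665876 + 0.24·(-0.099714) = 0.641944
w(0.96) ≈ 0.6419

0.6419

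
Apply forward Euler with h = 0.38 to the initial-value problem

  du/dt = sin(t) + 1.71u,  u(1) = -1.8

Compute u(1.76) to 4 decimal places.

-3.9987

Euler: u_{n+1} = u_n + h·f(t_n, u_n).
t=1.000000, u=-1.800000: f=-2.236529 → u ← -1.800000 + 0.38·(-2.236529) = -2.649881
t=1.380000, u=-2.649881: f=-3.549443 → u ← -2.649881 + 0.38·(-3.549443) = -3.998669
u(1.76) ≈ -3.9987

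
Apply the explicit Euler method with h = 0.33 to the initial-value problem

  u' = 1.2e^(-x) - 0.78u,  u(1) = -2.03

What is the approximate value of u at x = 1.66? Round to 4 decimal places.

Euler: u_{n+1} = u_n + h·f(x_n, u_n).
x=1.000000, u=-2.030000: f=2.024855 → u ← -2.030000 + 0.33·2.024855 = -1.361798
x=1.330000, u=-1.361798: f=1.379575 → u ← -1.361798 + 0.33·1.379575 = -0.906538
u(1.66) ≈ -0.9065

-0.9065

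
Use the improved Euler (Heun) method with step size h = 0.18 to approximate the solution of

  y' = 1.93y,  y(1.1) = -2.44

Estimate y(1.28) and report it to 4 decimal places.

-3.4349

Heun: k1 = f(x_n, y_n); k2 = f(x_n + h, y_n + h·k1); y_{n+1} = y_n + (h/2)·(k1 + k2).
x=1.100000, y=-2.440000:
  k1 = f(1.100000, -2.440000) = -4.709200
  k2 = f(1.280000, -3.287656) = -6.345176
  y ← -2.440000 + (0.18/2)·(-4.709200 + (-6.345176)) = -3.434894
y(1.28) ≈ -3.4349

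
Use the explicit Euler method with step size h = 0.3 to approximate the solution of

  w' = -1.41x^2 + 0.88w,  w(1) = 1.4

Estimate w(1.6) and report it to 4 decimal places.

0.9872

Euler: w_{n+1} = w_n + h·f(x_n, w_n).
x=1.000000, w=1.400000: f=-0.178000 → w ← 1.400000 + 0.3·(-0.178000) = 1.346600
x=1.300000, w=1.346600: f=-1.197892 → w ← 1.346600 + 0.3·(-1.197892) = 0.987232
w(1.6) ≈ 0.9872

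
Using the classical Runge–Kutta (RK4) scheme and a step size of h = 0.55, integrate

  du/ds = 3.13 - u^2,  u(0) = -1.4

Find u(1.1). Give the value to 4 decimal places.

RK4: k1 = f(s_n, u_n); k2 = f(s_n + h/2, u_n + (h/2)·k1); k3 = f(s_n + h/2, u_n + (h/2)·k2); k4 = f(s_n + h, u_n + h·k3); u_{n+1} = u_n + (h/6)·(k1 + 2k2 + 2k3 + k4).
s=0.000000, u=-1.400000:
  k1 = f(0.000000, -1.400000) = 1.170000
  k2 = f(0.275000, -1.078250) = 1.967377
  k3 = f(0.275000, -0.858971) = 2.392168
  k4 = f(0.550000, -0.084307) = 3.122892
  u ← -1.400000 + (0.55/6)·(k1 + 2k2 + 2k3 + k4) = -0.207235
s=0.550000, u=-0.207235:
  k1 = f(0.550000, -0.207235) = 3.087054
  k2 = f(0.825000, 0.641705) = 2.718215
  k3 = f(0.825000, 0.540274) = 2.838104
  k4 = f(1.100000, 1.353722) = 1.297436
  u ← -0.207235 + (0.55/6)·(k1 + 2k2 + 2k3 + k4) = 1.213335
u(1.1) ≈ 1.2133

1.2133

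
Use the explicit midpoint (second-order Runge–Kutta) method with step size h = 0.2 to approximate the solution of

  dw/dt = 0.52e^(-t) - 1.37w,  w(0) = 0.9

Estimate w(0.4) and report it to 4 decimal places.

Midpoint: k1 = f(t_n, w_n); k2 = f(t_n + h/2, w_n + (h/2)·k1); w_{n+1} = w_n + h·k2.
t=0.000000, w=0.900000:
  k1 = f(0.000000, 0.900000) = -0.713000
  k2 = f(0.100000, 0.828700) = -0.664804
  w ← 0.900000 + 0.2·(-0.664804) = 0.767039
t=0.200000, w=0.767039:
  k1 = f(0.200000, 0.767039) = -0.625104
  k2 = f(0.300000, 0.704529) = -0.579979
  w ← 0.767039 + 0.2·(-0.579979) = 0.651043
w(0.4) ≈ 0.6510

0.6510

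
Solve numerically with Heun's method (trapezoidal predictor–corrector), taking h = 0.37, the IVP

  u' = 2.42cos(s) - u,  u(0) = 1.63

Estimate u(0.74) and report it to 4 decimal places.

1.8773

Heun: k1 = f(s_n, u_n); k2 = f(s_n + h, u_n + h·k1); u_{n+1} = u_n + (h/2)·(k1 + k2).
s=0.000000, u=1.630000:
  k1 = f(0.000000, 1.630000) = 0.790000
  k2 = f(0.370000, 1.922300) = 0.333932
  u ← 1.630000 + (0.37/2)·(0.790000 + 0.333932) = 1.837927
s=0.370000, u=1.837927:
  k1 = f(0.370000, 1.837927) = 0.418305
  k2 = f(0.740000, 1.992700) = -0.205606
  u ← 1.837927 + (0.37/2)·(0.418305 + (-0.205606)) = 1.877277
u(0.74) ≈ 1.8773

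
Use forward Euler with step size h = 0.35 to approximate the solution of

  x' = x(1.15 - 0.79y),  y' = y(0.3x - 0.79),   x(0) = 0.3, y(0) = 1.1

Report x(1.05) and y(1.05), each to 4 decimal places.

0.4747, 0.4811

Euler on (x,y): x_{n+1} = x_n + h·x', y_{n+1} = y_n + h·y'.
0.000000: (0.300000, 1.100000); f=(0.084300, -0.770000) → (0.329505, 0.830500)
0.350000: (0.329505, 0.830500); f=(0.162744, -0.573999) → (0.386465, 0.629600)
0.700000: (0.386465, 0.629600); f=(0.252213, -0.424389) → (0.474740, 0.481064)
(x(1.05), y(1.05)) ≈ (0.4747, 0.4811)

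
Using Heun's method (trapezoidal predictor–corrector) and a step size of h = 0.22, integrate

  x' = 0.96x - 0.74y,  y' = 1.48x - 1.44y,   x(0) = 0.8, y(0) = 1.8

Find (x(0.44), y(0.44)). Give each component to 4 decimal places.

0.5962, 1.2860

Heun on (x,y): k1 = f(s_n, state_n); k2 = f(s_n + h, state_n + h·k1); state_{n+1} = state_n + (h/2)·(k1 + k2).
0.000000: (0.800000, 1.800000)
  k1 = (-0.564000, -1.408000)
  predictor → (0.675920, 1.490240)
  k2 = (-0.453894, -1.145584)
  → (0.688032, 1.519106)
0.220000: (0.688032, 1.519106)
  k1 = (-0.463628, -1.169226)
  predictor → (0.586033, 1.261876)
  k2 = (-0.371196, -0.949772)
  → (0.596201, 1.286016)
(x(0.44), y(0.44)) ≈ (0.5962, 1.2860)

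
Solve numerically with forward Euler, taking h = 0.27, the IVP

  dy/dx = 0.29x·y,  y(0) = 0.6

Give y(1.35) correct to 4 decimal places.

0.7365

Euler: y_{n+1} = y_n + h·f(x_n, y_n).
x=0.000000, y=0.600000: f=0.000000 → y ← 0.600000 + 0.27·0.000000 = 0.600000
x=0.270000, y=0.600000: f=0.046980 → y ← 0.600000 + 0.27·0.046980 = 0.612685
x=0.540000, y=0.612685: f=0.095946 → y ← 0.612685 + 0.27·0.095946 = 0.638590
x=0.810000, y=0.638590: f=0.150005 → y ← 0.638590 + 0.27·0.150005 = 0.679091
x=1.080000, y=0.679091: f=0.212691 → y ← 0.679091 + 0.27·0.212691 = 0.736518
y(1.35) ≈ 0.7365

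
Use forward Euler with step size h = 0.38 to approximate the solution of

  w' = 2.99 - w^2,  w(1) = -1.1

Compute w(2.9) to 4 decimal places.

1.7197

Euler: w_{n+1} = w_n + h·f(s_n, w_n).
s=1.000000, w=-1.100000: f=1.780000 → w ← -1.100000 + 0.38·1.780000 = -0.423600
s=1.380000, w=-0.423600: f=2.810563 → w ← -0.423600 + 0.38·2.810563 = 0.644414
s=1.760000, w=0.644414: f=2.574731 → w ← 0.644414 + 0.38·2.574731 = 1.622812
s=2.140000, w=1.622812: f=0.356482 → w ← 1.622812 + 0.38·0.356482 = 1.758275
s=2.520000, w=1.758275: f=-0.101531 → w ← 1.758275 + 0.38·(-0.101531) = 1.719693
w(2.9) ≈ 1.7197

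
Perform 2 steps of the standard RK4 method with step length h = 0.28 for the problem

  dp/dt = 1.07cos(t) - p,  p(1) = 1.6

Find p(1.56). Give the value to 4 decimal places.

RK4: k1 = f(t_n, p_n); k2 = f(t_n + h/2, p_n + (h/2)·k1); k3 = f(t_n + h/2, p_n + (h/2)·k2); k4 = f(t_n + h, p_n + h·k3); p_{n+1} = p_n + (h/6)·(k1 + 2k2 + 2k3 + k4).
t=1.000000, p=1.600000:
  k1 = f(1.000000, 1.600000) = -1.021877
  k2 = f(1.140000, 1.456937) = -1.010111
  k3 = f(1.140000, 1.458584) = -1.011758
  k4 = f(1.280000, 1.316708) = -1.009922
  p ← 1.600000 + (0.28/6)·(k1 + 2k2 + 2k3 + k4) = 1.316475
t=1.280000, p=1.316475:
  k1 = f(1.280000, 1.316475) = -1.009690
  k2 = f(1.420000, 1.175118) = -1.014377
  k3 = f(1.420000, 1.174462) = -1.013721
  k4 = f(1.560000, 1.032633) = -1.021081
  p ← 1.316475 + (0.28/6)·(k1 + 2k2 + 2k3 + k4) = 1.032416
p(1.56) ≈ 1.0324

1.0324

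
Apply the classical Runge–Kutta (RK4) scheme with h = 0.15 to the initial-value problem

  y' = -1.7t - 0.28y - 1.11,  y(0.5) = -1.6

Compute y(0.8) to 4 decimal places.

-2.1095

RK4: k1 = f(t_n, y_n); k2 = f(t_n + h/2, y_n + (h/2)·k1); k3 = f(t_n + h/2, y_n + (h/2)·k2); k4 = f(t_n + h, y_n + h·k3); y_{n+1} = y_n + (h/6)·(k1 + 2k2 + 2k3 + k4).
t=0.500000, y=-1.600000:
  k1 = f(0.500000, -1.600000) = -1.512000
  k2 = f(0.575000, -1.713400) = -1.607748
  k3 = f(0.575000, -1.720581) = -1.605737
  k4 = f(0.650000, -1.840861) = -1.699559
  y ← -1.600000 + (0.15/6)·(k1 + 2k2 + 2k3 + k4) = -1.840963
t=0.650000, y=-1.840963:
  k1 = f(0.650000, -1.840963) = -1.699530
  k2 = f(0.725000, -1.968428) = -1.791340
  k3 = f(0.725000, -1.975314) = -1.789412
  k4 = f(0.800000, -2.109375) = -1.879375
  y ← -1.840963 + (0.15/6)·(k1 + 2k2 + 2k3 + k4) = -2.109473
y(0.8) ≈ -2.1095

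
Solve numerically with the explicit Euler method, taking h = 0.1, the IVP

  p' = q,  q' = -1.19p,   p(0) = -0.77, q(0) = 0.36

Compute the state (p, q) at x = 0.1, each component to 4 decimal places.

Euler on (p,q): p_{n+1} = p_n + h·p', q_{n+1} = q_n + h·q'.
0.000000: (-0.770000, 0.360000); f=(0.360000, 0.916300) → (-0.734000, 0.451630)
(p(0.1), q(0.1)) ≈ (-0.7340, 0.4516)

-0.7340, 0.4516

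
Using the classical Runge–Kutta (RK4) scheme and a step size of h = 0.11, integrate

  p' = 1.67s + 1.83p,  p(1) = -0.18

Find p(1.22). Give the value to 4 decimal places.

RK4: k1 = f(s_n, p_n); k2 = f(s_n + h/2, p_n + (h/2)·k1); k3 = f(s_n + h/2, p_n + (h/2)·k2); k4 = f(s_n + h, p_n + h·k3); p_{n+1} = p_n + (h/6)·(k1 + 2k2 + 2k3 + k4).
s=1.000000, p=-0.180000:
  k1 = f(1.000000, -0.180000) = 1.340600
  k2 = f(1.055000, -0.106267) = 1.567381
  k3 = f(1.055000, -0.093794) = 1.590207
  k4 = f(1.110000, -0.005077) = 1.844409
  p ← -0.180000 + (0.11/6)·(k1 + 2k2 + 2k3 + k4) = -0.005830
s=1.110000, p=-0.005830:
  k1 = f(1.110000, -0.005830) = 1.843031
  k2 = f(1.165000, 0.095537) = 2.120382
  k3 = f(1.165000, 0.110791) = 2.148298
  k4 = f(1.220000, 0.230483) = 2.459184
  p ← -0.005830 + (0.11/6)·(k1 + 2k2 + 2k3 + k4) = 0.229562
p(1.22) ≈ 0.2296

0.2296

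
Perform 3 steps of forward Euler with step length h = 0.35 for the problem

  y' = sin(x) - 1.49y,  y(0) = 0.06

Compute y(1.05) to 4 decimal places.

Euler: y_{n+1} = y_n + h·f(x_n, y_n).
x=0.000000, y=0.060000: f=-0.089400 → y ← 0.060000 + 0.35·(-0.089400) = 0.028710
x=0.350000, y=0.028710: f=0.300120 → y ← 0.028710 + 0.35·0.300120 = 0.133752
x=0.700000, y=0.133752: f=0.444927 → y ← 0.133752 + 0.35·0.444927 = 0.289477
y(1.05) ≈ 0.2895

0.2895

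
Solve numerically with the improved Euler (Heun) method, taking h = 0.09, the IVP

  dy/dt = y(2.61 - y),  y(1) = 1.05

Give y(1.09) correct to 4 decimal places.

Heun: k1 = f(t_n, y_n); k2 = f(t_n + h, y_n + h·k1); y_{n+1} = y_n + (h/2)·(k1 + k2).
t=1.000000, y=1.050000:
  k1 = f(1.000000, 1.050000) = 1.638000
  k2 = f(1.090000, 1.197420) = 1.691452
  y ← 1.050000 + (0.09/2)·(1.638000 + 1.691452) = 1.199825
y(1.09) ≈ 1.1998

1.1998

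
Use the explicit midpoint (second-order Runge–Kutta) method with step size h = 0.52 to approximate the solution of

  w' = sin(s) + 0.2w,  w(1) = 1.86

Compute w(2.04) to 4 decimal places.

Midpoint: k1 = f(s_n, w_n); k2 = f(s_n + h/2, w_n + (h/2)·k1); w_{n+1} = w_n + h·k2.
s=1.000000, w=1.860000:
  k1 = f(1.000000, 1.860000) = 1.213471
  k2 = f(1.260000, 2.175502) = 1.387191
  w ← 1.860000 + 0.52·1.387191 = 2.581339
s=1.520000, w=2.581339:
  k1 = f(1.520000, 2.581339) = 1.514978
  k2 = f(1.780000, 2.975234) = 1.573243
  w ← 2.581339 + 0.52·1.573243 = 3.399426
w(2.04) ≈ 3.3994

3.3994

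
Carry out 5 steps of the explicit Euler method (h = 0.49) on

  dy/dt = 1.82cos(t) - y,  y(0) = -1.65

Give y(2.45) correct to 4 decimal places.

-0.0556

Euler: y_{n+1} = y_n + h·f(t_n, y_n).
t=0.000000, y=-1.650000: f=3.470000 → y ← -1.650000 + 0.49·3.470000 = 0.050300
t=0.490000, y=0.050300: f=1.555546 → y ← 0.050300 + 0.49·1.555546 = 0.812517
t=0.980000, y=0.812517: f=0.201264 → y ← 0.812517 + 0.49·0.201264 = 0.911137
t=1.470000, y=0.911137: f=-0.727998 → y ← 0.911137 + 0.49·(-0.727998) = 0.554418
t=1.960000, y=0.554418: f=-1.245020 → y ← 0.554418 + 0.49·(-1.245020) = -0.055642
y(2.45) ≈ -0.0556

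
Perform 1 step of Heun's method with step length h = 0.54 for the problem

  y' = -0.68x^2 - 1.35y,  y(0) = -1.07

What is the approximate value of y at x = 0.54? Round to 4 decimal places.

-0.6278

Heun: k1 = f(x_n, y_n); k2 = f(x_n + h, y_n + h·k1); y_{n+1} = y_n + (h/2)·(k1 + k2).
x=0.000000, y=-1.070000:
  k1 = f(0.000000, -1.070000) = 1.444500
  k2 = f(0.540000, -0.289970) = 0.193171
  y ← -1.070000 + (0.54/2)·(1.444500 + 0.193171) = -0.627829
y(0.54) ≈ -0.6278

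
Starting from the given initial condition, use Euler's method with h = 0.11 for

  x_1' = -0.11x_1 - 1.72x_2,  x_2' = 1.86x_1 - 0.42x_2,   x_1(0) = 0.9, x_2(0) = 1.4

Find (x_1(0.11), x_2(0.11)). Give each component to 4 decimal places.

Euler on (x_1,x_2): x_1_{n+1} = x_1_n + h·x_1', x_2_{n+1} = x_2_n + h·x_2'.
0.000000: (0.900000, 1.400000); f=(-2.507000, 1.086000) → (0.624230, 1.519460)
(x_1(0.11), x_2(0.11)) ≈ (0.6242, 1.5195)

0.6242, 1.5195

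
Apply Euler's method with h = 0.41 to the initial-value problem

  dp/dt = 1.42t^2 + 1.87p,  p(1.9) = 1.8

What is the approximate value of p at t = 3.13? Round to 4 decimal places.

26.2816

Euler: p_{n+1} = p_n + h·f(t_n, p_n).
t=1.900000, p=1.800000: f=8.492200 → p ← 1.800000 + 0.41·8.492200 = 5.281802
t=2.310000, p=5.281802: f=17.454232 → p ← 5.281802 + 0.41·17.454232 = 12.438037
t=2.720000, p=12.438037: f=33.764857 → p ← 12.438037 + 0.41·33.764857 = 26.281628
p(3.13) ≈ 26.2816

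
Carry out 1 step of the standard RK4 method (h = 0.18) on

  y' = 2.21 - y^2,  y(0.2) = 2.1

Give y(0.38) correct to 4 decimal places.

1.8179

RK4: k1 = f(t_n, y_n); k2 = f(t_n + h/2, y_n + (h/2)·k1); k3 = f(t_n + h/2, y_n + (h/2)·k2); k4 = f(t_n + h, y_n + h·k3); y_{n+1} = y_n + (h/6)·(k1 + 2k2 + 2k3 + k4).
t=0.200000, y=2.100000:
  k1 = f(0.200000, 2.100000) = -2.200000
  k2 = f(0.290000, 1.902000) = -1.407604
  k3 = f(0.290000, 1.973316) = -1.683975
  k4 = f(0.380000, 1.796885) = -1.018794
  y ← 2.100000 + (0.18/6)·(k1 + 2k2 + 2k3 + k4) = 1.817941
y(0.38) ≈ 1.8179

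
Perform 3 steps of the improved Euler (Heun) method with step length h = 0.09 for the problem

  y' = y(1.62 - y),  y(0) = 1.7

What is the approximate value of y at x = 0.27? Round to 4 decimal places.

Heun: k1 = f(x_n, y_n); k2 = f(x_n + h, y_n + h·k1); y_{n+1} = y_n + (h/2)·(k1 + k2).
x=0.000000, y=1.700000:
  k1 = f(0.000000, 1.700000) = -0.136000
  k2 = f(0.090000, 1.687760) = -0.114363
  y ← 1.700000 + (0.09/2)·(-0.136000 + (-0.114363)) = 1.688734
x=0.090000, y=1.688734:
  k1 = f(0.090000, 1.688734) = -0.116073
  k2 = f(0.180000, 1.678287) = -0.097823
  y ← 1.688734 + (0.09/2)·(-0.116073 + (-0.097823)) = 1.679108
x=0.180000, y=1.679108:
  k1 = f(0.180000, 1.679108) = -0.099249
  k2 = f(0.270000, 1.670176) = -0.083803
  y ← 1.679108 + (0.09/2)·(-0.099249 + (-0.083803)) = 1.670871
y(0.27) ≈ 1.6709

1.6709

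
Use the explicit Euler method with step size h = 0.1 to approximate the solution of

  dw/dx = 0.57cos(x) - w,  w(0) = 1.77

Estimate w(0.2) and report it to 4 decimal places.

Euler: w_{n+1} = w_n + h·f(x_n, w_n).
x=0.000000, w=1.770000: f=-1.200000 → w ← 1.770000 + 0.1·(-1.200000) = 1.650000
x=0.100000, w=1.650000: f=-1.082848 → w ← 1.650000 + 0.1·(-1.082848) = 1.541715
w(0.2) ≈ 1.5417

1.5417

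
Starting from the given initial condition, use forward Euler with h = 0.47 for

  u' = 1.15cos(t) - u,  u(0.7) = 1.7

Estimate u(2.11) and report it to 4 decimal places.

Euler: u_{n+1} = u_n + h·f(t_n, u_n).
t=0.700000, u=1.700000: f=-0.820431 → u ← 1.700000 + 0.47·(-0.820431) = 1.314397
t=1.170000, u=1.314397: f=-0.865723 → u ← 1.314397 + 0.47·(-0.865723) = 0.907508
t=1.640000, u=0.907508: f=-0.987028 → u ← 0.907508 + 0.47·(-0.987028) = 0.443604
u(2.11) ≈ 0.4436

0.4436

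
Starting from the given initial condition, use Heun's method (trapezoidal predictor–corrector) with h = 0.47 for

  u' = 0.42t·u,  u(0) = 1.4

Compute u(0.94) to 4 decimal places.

Heun: k1 = f(t_n, u_n); k2 = f(t_n + h, u_n + h·k1); u_{n+1} = u_n + (h/2)·(k1 + k2).
t=0.000000, u=1.400000:
  k1 = f(0.000000, 1.400000) = 0.000000
  k2 = f(0.470000, 1.400000) = 0.276360
  u ← 1.400000 + (0.47/2)·(0.000000 + 0.276360) = 1.464945
t=0.470000, u=1.464945:
  k1 = f(0.470000, 1.464945) = 0.289180
  k2 = f(0.940000, 1.600859) = 0.632019
  u ← 1.464945 + (0.47/2)·(0.289180 + 0.632019) = 1.681426
u(0.94) ≈ 1.6814

1.6814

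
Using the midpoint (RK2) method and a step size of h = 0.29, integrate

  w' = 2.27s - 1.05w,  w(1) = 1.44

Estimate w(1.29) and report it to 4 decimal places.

1.7218

Midpoint: k1 = f(s_n, w_n); k2 = f(s_n + h/2, w_n + (h/2)·k1); w_{n+1} = w_n + h·k2.
s=1.000000, w=1.440000:
  k1 = f(1.000000, 1.440000) = 0.758000
  k2 = f(1.145000, 1.549910) = 0.971744
  w ← 1.440000 + 0.29·0.971744 = 1.721806
w(1.29) ≈ 1.7218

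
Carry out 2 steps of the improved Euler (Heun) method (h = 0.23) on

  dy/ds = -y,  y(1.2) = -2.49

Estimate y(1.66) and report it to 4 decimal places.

Heun: k1 = f(s_n, y_n); k2 = f(s_n + h, y_n + h·k1); y_{n+1} = y_n + (h/2)·(k1 + k2).
s=1.200000, y=-2.490000:
  k1 = f(1.200000, -2.490000) = 2.490000
  k2 = f(1.430000, -1.917300) = 1.917300
  y ← -2.490000 + (0.23/2)·(2.490000 + 1.917300) = -1.983161
s=1.430000, y=-1.983161:
  k1 = f(1.430000, -1.983161) = 1.983161
  k2 = f(1.660000, -1.527034) = 1.527034
  y ← -1.983161 + (0.23/2)·(1.983161 + 1.527034) = -1.579488
y(1.66) ≈ -1.5795

-1.5795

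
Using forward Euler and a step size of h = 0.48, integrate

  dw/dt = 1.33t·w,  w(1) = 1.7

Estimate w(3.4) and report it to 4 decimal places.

Euler: w_{n+1} = w_n + h·f(t_n, w_n).
t=1.000000, w=1.700000: f=2.261000 → w ← 1.700000 + 0.48·2.261000 = 2.785280
t=1.480000, w=2.785280: f=5.482545 → w ← 2.785280 + 0.48·5.482545 = 5.416902
t=1.960000, w=5.416902: f=14.120779 → w ← 5.416902 + 0.48·14.120779 = 12.194876
t=2.440000, w=12.194876: f=39.574811 → w ← 12.194876 + 0.48·39.574811 = 31.190785
t=2.920000, w=31.190785: f=121.132532 → w ← 31.190785 + 0.48·121.132532 = 89.334400
w(3.4) ≈ 89.3344

89.3344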